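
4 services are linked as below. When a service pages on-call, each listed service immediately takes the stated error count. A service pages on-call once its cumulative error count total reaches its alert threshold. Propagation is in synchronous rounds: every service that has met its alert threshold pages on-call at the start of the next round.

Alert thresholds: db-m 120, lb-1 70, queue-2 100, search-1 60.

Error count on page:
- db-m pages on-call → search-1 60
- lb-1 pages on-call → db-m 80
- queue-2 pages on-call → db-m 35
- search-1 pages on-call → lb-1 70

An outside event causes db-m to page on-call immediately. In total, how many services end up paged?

3

Round 1 — db-m pages on-call (initial).
  search-1: +60 → 60 ≥ 60
Round 2 — search-1 pages on-call.
  lb-1: +70 → 70 ≥ 70
Round 3 — lb-1 pages on-call.
No further pages.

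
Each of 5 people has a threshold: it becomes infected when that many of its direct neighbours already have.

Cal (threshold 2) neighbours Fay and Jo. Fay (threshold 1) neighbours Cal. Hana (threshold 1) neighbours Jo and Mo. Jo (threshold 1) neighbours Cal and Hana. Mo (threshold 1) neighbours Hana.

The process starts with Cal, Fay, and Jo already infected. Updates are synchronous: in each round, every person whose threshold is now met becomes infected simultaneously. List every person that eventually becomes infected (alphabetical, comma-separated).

Cal, Fay, Hana, Jo, Mo

Round 1 — Cal, Fay, Jo become infected (initial).
Round 2 — checking thresholds:
  Hana: 1 of 2 neighbours ≥ 1, becomes infected.
Round 3 — checking thresholds:
  Mo: 1 of 1 neighbours ≥ 1, becomes infected.
Round 4 — no new infections; cascade stops.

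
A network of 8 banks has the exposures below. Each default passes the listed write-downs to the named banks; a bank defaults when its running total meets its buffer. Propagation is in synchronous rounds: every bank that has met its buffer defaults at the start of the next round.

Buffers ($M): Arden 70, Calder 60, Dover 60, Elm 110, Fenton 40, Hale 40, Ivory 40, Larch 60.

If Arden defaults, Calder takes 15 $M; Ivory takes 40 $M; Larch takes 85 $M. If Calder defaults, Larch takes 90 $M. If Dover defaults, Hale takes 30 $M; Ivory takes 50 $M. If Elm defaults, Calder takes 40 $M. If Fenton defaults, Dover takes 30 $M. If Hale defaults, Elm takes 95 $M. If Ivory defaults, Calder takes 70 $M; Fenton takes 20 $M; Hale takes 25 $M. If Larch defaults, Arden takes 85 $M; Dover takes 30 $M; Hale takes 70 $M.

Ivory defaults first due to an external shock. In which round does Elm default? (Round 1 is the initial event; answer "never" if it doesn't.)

Round 1 — Ivory defaults (initial).
  Calder: +70 → 70 ≥ 60
  Fenton: +20 → 20 < 40
  Hale: +25 → 25 < 40
Round 2 — Calder defaults.
  Larch: +90 → 90 ≥ 60
Round 3 — Larch defaults.
  Arden: +85 → 85 ≥ 70
  Dover: +30 → 30 < 60
  Hale: +70 → 95 ≥ 40
Round 4 — Arden, Hale default.
  Elm: +95 → 95 < 110
No further defaults.

never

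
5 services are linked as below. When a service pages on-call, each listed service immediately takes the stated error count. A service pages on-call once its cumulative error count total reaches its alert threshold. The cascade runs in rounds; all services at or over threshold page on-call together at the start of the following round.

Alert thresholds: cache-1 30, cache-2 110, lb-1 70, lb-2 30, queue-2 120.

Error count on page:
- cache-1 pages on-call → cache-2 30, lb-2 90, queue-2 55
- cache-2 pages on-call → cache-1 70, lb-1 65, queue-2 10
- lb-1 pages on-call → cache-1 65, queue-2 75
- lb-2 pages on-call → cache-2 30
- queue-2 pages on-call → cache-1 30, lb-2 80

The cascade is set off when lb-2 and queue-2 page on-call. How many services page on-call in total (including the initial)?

3

Round 1 — lb-2, queue-2 page on-call (initial).
  cache-1: +30 → 30 ≥ 30
  cache-2: +30 → 30 < 110
Round 2 — cache-1 pages on-call.
  cache-2: +30 → 60 < 110
No further pages.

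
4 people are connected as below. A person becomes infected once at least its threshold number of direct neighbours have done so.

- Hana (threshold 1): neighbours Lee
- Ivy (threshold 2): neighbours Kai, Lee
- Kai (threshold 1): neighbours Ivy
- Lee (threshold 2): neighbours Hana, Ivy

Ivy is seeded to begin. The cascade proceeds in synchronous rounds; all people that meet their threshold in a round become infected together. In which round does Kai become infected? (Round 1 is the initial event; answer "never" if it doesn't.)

2

Round 1 — Ivy becomes infected (initial).
Round 2 — checking thresholds:
  Kai: 1 of 1 neighbours ≥ 1, becomes infected.
  Lee: 1 of 2 neighbours < 2, not yet.
Round 3 — no new infections; cascade stops.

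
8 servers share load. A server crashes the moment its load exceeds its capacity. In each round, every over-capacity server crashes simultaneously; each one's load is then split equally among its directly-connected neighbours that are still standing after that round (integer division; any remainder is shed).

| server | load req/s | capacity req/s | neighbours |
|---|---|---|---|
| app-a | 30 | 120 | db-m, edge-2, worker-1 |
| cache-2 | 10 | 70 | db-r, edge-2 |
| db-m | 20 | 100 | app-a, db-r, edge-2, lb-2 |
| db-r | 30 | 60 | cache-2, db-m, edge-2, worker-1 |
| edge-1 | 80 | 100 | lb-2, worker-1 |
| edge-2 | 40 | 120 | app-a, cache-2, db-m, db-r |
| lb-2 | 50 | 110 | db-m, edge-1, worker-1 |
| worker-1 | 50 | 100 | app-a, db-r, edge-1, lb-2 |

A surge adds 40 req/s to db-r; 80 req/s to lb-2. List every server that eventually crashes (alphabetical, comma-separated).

Round 1 — db-r at 70 > 60; lb-2 at 130 > 110. db-r, lb-2 crash.
  db-r sheds 70 req/s to cache-2, db-m, edge-2, worker-1: 17 each (2 lost).
    cache-2: 10+17 = 27 ≤ 70
    db-m: 20+17 = 37 ≤ 100
    edge-2: 40+17 = 57 ≤ 120
    worker-1: 50+17 = 67 ≤ 100
  lb-2 sheds 130 req/s to db-m, edge-1, worker-1: 43 each (1 lost).
    db-m: 37+43 = 80 ≤ 100
    edge-1: 80+43 = 123 > 100
    worker-1: 67+43 = 110 > 100
Round 2 — edge-1, worker-1 crash.
  edge-1 sheds 123 req/s: no online neighbours, lost.
  worker-1 sheds 110 req/s to app-a: 110 each.
    app-a: 30+110 = 140 > 120
Round 3 — app-a crashes.
  app-a sheds 140 req/s to db-m, edge-2: 70 each.
    db-m: 80+70 = 150 > 100
    edge-2: 57+70 = 127 > 120
Round 4 — db-m, edge-2 crash.
  db-m sheds 150 req/s: no online neighbours, lost.
  edge-2 sheds 127 req/s to cache-2: 127 each.
    cache-2: 27+127 = 154 > 70
Round 5 — cache-2 crashes.
  cache-2 sheds 154 req/s: no online neighbours, lost.
No further crashes.

app-a, cache-2, db-m, db-r, edge-1, edge-2, lb-2, worker-1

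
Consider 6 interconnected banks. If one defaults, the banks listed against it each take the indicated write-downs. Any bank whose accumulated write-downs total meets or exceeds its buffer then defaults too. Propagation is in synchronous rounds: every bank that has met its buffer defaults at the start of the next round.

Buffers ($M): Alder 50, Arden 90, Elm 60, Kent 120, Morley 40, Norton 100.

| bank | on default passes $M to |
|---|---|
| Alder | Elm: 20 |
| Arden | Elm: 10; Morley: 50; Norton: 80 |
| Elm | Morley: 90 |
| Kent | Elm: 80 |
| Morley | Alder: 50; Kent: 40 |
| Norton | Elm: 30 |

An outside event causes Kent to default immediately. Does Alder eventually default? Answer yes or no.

Round 1 — Kent defaults (initial).
  Elm: +80 → 80 ≥ 60
Round 2 — Elm defaults.
  Morley: +90 → 90 ≥ 40
Round 3 — Morley defaults.
  Alder: +50 → 50 ≥ 50
Round 4 — Alder defaults.
No further defaults.

yes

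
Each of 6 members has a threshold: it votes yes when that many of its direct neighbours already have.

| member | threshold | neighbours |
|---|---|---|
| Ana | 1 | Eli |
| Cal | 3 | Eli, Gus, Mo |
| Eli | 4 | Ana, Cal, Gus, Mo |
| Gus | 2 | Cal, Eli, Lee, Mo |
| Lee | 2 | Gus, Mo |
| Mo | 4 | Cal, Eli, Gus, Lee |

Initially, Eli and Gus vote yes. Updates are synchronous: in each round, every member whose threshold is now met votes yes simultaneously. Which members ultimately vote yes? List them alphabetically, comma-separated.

Round 1 — Eli, Gus vote yes (initial).
Round 2 — checking thresholds:
  Ana: 1 of 1 neighbours ≥ 1, votes yes.
  Cal: 2 of 3 neighbours < 3, holds.
  Lee: 1 of 2 neighbours < 2, holds.
  Mo: 2 of 4 neighbours < 4, holds.
Round 3 — no new yes votes; cascade stops.

Ana, Eli, Gus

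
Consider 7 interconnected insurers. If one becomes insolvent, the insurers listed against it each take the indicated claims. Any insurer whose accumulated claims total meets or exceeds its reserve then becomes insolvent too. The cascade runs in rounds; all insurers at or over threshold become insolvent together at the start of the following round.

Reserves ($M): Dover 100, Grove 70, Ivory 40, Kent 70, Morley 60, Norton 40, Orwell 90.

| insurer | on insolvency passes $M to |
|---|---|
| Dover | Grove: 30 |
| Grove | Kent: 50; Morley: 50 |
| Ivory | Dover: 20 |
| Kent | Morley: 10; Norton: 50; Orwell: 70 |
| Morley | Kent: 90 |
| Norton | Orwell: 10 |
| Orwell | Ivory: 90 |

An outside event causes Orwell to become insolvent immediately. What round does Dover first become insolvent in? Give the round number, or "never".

Round 1 — Orwell becomes insolvent (initial).
  Ivory: +90 → 90 ≥ 40
Round 2 — Ivory becomes insolvent.
  Dover: +20 → 20 < 100
No further insolvencies.

never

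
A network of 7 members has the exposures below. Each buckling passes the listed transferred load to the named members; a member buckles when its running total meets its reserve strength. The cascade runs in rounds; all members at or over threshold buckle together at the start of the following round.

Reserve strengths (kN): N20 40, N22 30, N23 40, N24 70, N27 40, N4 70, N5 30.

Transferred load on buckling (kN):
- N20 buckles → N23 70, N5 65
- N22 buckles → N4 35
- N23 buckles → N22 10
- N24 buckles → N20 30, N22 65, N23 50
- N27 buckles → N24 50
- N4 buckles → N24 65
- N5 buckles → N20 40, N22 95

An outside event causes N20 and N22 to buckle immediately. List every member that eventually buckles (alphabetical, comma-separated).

N20, N22, N23, N5

Round 1 — N20, N22 buckle (initial).
  N23: +70 → 70 ≥ 40
  N4: +35 → 35 < 70
  N5: +65 → 65 ≥ 30
Round 2 — N23, N5 buckle.
No further bucklings.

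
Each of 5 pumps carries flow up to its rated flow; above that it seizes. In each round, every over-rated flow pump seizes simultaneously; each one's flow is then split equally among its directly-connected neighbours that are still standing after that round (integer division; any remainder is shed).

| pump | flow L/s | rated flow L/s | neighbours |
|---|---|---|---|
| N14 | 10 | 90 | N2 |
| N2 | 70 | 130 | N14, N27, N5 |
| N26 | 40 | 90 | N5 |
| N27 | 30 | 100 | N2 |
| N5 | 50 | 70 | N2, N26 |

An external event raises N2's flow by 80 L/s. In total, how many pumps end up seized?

Round 1 — N2 at 150 > 130. N2 seizes.
  N2 sheds 150 L/s to N14, N27, N5: 50 each.
    N14: 10+50 = 60 ≤ 90
    N27: 30+50 = 80 ≤ 100
    N5: 50+50 = 100 > 70
Round 2 — N5 seizes.
  N5 sheds 100 L/s to N26: 100 each.
    N26: 40+100 = 140 > 90
Round 3 — N26 seizes.
  N26 sheds 140 L/s: no online neighbours, lost.
No further seizures.

3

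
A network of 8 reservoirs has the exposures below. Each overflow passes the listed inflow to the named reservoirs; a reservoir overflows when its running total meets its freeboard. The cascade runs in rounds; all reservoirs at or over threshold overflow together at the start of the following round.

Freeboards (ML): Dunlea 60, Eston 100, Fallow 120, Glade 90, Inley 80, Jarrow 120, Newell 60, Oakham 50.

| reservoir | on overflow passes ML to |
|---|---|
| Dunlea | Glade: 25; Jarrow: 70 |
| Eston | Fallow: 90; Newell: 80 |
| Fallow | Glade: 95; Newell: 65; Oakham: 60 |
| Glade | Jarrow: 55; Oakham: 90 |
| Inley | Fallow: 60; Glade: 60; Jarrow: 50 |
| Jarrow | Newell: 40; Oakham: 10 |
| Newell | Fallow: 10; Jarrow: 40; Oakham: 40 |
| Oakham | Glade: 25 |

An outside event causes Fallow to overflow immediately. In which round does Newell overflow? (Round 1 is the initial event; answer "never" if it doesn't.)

2

Round 1 — Fallow overflows (initial).
  Glade: +95 → 95 ≥ 90
  Newell: +65 → 65 ≥ 60
  Oakham: +60 → 60 ≥ 50
Round 2 — Glade, Newell, Oakham overflow.
  Jarrow: +55+40 → 95 < 120
No further overflows.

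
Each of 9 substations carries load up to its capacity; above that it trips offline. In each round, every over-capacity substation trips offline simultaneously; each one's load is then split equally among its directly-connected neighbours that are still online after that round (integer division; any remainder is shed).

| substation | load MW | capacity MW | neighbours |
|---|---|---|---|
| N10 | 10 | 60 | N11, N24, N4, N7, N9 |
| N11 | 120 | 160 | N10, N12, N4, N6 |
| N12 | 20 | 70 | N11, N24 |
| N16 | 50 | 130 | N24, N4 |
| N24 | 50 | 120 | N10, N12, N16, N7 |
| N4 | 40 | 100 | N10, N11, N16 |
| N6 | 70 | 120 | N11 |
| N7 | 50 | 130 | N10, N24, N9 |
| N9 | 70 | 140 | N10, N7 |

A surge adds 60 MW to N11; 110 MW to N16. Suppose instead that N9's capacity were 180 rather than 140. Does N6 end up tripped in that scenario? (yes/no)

With N9's capacity at 180:
Round 1 — N11 at 180 > 160; N16 at 160 > 130. N11, N16 trip offline.
  N11 sheds 180 MW to N10, N12, N4, N6: 45 each.
    N10: 10+45 = 55 ≤ 60
    N12: 20+45 = 65 ≤ 70
    N4: 40+45 = 85 ≤ 100
    N6: 70+45 = 115 ≤ 120
  N16 sheds 160 MW to N24, N4: 80 each.
    N24: 50+80 = 130 > 120
    N4: 85+80 = 165 > 100
Round 2 — N24, N4 trip offline.
  N24 sheds 130 MW to N10, N12, N7: 43 each (1 lost).
    N10: 55+43 = 98 > 60
    N12: 65+43 = 108 > 70
    N7: 50+43 = 93 ≤ 130
  N4 sheds 165 MW to N10: 165 each.
    N10: 98+165 = 263 > 60
Round 3 — N10, N12 trip offline.
  N10 sheds 263 MW to N7, N9: 131 each (1 lost).
    N7: 93+131 = 224 > 130
    N9: 70+131 = 201 > 180
  N12 sheds 108 MW: no online neighbours, lost.
Round 4 — N7, N9 trip offline.
  N7 sheds 224 MW: no online neighbours, lost.
  N9 sheds 201 MW: no online neighbours, lost.
No further trips.

no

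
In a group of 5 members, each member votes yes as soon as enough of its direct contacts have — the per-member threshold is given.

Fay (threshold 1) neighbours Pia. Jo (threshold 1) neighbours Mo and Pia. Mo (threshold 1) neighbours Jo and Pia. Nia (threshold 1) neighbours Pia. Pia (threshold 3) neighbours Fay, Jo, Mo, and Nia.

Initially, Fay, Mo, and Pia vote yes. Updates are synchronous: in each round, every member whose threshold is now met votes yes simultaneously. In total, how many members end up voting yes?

5

Round 1 — Fay, Mo, Pia vote yes (initial).
Round 2 — checking thresholds:
  Jo: 2 of 2 neighbours ≥ 1, votes yes.
  Nia: 1 of 1 neighbours ≥ 1, votes yes.
Round 3 — no new yes votes; cascade stops.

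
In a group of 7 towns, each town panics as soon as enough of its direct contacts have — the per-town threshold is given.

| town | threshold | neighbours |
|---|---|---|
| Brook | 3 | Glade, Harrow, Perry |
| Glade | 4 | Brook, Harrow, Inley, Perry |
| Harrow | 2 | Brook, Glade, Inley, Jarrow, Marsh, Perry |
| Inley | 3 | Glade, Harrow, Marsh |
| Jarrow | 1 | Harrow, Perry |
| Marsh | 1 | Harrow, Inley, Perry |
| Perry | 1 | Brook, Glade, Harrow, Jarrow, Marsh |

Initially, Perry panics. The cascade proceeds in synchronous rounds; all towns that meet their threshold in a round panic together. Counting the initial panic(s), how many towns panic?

4

Round 1 — Perry panics (initial).
Round 2 — checking thresholds:
  Brook: 1 of 3 neighbours < 3, below threshold.
  Glade: 1 of 4 neighbours < 4, below threshold.
  Harrow: 1 of 6 neighbours < 2, below threshold.
  Jarrow: 1 of 2 neighbours ≥ 1, panics.
  Marsh: 1 of 3 neighbours ≥ 1, panics.
Round 3 — checking thresholds:
  Brook: 1 of 3 neighbours < 3, below threshold.
  Glade: 1 of 4 neighbours < 4, below threshold.
  Harrow: 3 of 6 neighbours ≥ 2, panics.
  Inley: 1 of 3 neighbours < 3, below threshold.
Round 4 — no new panics; cascade stops.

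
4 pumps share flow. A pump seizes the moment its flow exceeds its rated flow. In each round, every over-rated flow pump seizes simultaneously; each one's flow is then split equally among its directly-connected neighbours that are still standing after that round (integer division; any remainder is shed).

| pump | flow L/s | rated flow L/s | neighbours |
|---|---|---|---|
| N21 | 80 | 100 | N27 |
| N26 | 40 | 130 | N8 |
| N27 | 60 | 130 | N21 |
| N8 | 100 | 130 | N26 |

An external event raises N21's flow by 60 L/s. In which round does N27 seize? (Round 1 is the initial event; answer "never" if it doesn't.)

2

Round 1 — N21 at 140 > 100. N21 seizes.
  N21 sheds 140 L/s to N27: 140 each.
    N27: 60+140 = 200 > 130
Round 2 — N27 seizes.
  N27 sheds 200 L/s: no online neighbours, lost.
No further seizures.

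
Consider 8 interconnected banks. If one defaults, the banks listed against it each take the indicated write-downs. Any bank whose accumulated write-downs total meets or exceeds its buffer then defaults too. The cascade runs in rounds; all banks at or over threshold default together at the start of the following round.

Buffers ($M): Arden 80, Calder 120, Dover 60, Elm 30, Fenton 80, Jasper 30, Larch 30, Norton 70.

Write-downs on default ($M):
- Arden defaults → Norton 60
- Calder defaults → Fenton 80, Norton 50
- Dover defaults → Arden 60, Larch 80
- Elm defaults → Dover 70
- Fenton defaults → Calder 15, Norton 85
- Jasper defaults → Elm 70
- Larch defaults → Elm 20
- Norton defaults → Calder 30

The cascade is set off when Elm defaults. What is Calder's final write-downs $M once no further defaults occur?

0

Round 1 — Elm defaults (initial).
  Dover: +70 → 70 ≥ 60
Round 2 — Dover defaults.
  Arden: +60 → 60 < 80
  Larch: +80 → 80 ≥ 30
Round 3 — Larch defaults.
No further defaults.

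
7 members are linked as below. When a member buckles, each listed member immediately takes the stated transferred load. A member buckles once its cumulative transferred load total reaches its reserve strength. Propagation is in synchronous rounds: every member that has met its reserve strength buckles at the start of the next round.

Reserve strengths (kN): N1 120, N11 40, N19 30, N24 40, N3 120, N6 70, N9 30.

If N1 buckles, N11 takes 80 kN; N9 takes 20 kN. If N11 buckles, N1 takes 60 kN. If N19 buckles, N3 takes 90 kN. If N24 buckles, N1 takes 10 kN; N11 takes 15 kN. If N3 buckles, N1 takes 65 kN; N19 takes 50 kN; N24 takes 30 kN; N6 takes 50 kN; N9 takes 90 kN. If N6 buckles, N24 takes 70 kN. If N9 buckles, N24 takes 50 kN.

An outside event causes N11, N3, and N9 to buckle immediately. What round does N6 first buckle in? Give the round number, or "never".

Round 1 — N11, N3, N9 buckle (initial).
  N1: +60+65 → 125 ≥ 120
  N19: +50 → 50 ≥ 30
  N24: +30+50 → 80 ≥ 40
  N6: +50 → 50 < 70
Round 2 — N1, N19, N24 buckle.
No further bucklings.

never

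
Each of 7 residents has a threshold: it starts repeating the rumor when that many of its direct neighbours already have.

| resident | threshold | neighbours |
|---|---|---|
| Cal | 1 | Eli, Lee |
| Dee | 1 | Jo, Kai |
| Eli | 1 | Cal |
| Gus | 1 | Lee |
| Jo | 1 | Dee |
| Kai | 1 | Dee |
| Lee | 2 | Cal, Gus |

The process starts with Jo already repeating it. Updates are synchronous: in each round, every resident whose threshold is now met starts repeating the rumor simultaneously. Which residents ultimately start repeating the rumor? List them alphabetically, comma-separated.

Dee, Jo, Kai

Round 1 — Jo starts repeating the rumor (initial).
Round 2 — checking thresholds:
  Dee: 1 of 2 neighbours ≥ 1, starts repeating the rumor.
Round 3 — checking thresholds:
  Kai: 1 of 1 neighbours ≥ 1, starts repeating the rumor.
Round 4 — no new spreads; cascade stops.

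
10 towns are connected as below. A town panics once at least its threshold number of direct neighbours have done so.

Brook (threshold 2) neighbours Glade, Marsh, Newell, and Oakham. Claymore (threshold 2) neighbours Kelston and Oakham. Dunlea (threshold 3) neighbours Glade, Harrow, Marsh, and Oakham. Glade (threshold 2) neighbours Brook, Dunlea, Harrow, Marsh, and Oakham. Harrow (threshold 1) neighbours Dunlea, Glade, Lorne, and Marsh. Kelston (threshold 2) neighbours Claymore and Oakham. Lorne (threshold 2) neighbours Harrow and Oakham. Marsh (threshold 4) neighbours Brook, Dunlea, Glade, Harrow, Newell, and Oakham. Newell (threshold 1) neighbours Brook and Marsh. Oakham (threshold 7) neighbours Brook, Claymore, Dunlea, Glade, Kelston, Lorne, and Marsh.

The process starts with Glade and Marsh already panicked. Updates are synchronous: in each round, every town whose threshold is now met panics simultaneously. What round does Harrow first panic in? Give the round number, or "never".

2

Round 1 — Glade, Marsh panic (initial).
Round 2 — checking thresholds:
  Brook: 2 of 4 neighbours ≥ 2, panics.
  Dunlea: 2 of 4 neighbours < 3, holds.
  Harrow: 2 of 4 neighbours ≥ 1, panics.
  Newell: 1 of 2 neighbours ≥ 1, panics.
  Oakham: 2 of 7 neighbours < 7, holds.
Round 3 — checking thresholds:
  Dunlea: 3 of 4 neighbours ≥ 3, panics.
  Lorne: 1 of 2 neighbours < 2, holds.
  Oakham: 3 of 7 neighbours < 7, holds.
Round 4 — no new panics; cascade stops.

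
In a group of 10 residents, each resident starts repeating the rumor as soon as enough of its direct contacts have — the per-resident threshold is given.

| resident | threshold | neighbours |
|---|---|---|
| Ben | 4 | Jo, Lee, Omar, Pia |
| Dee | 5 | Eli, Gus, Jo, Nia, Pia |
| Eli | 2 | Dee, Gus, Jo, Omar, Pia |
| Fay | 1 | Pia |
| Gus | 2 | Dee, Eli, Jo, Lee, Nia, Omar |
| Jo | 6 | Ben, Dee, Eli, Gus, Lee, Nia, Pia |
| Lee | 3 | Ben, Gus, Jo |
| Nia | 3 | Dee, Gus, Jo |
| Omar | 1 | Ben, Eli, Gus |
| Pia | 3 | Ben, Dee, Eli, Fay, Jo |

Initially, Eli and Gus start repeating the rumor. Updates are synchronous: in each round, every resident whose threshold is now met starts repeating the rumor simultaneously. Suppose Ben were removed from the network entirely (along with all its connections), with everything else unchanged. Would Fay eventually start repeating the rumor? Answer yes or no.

no

With Ben removed:
Round 1 — Eli, Gus start repeating the rumor (initial).
Round 2 — checking thresholds:
  Dee: 2 of 5 neighbours < 5, below threshold.
  Jo: 2 of 6 neighbours < 6, below threshold.
  Lee: 1 of 2 neighbours < 3, below threshold.
  Nia: 1 of 3 neighbours < 3, below threshold.
  Omar: 2 of 2 neighbours ≥ 1, starts repeating the rumor.
  Pia: 1 of 4 neighbours < 3, below threshold.
Round 3 — no new spreads; cascade stops.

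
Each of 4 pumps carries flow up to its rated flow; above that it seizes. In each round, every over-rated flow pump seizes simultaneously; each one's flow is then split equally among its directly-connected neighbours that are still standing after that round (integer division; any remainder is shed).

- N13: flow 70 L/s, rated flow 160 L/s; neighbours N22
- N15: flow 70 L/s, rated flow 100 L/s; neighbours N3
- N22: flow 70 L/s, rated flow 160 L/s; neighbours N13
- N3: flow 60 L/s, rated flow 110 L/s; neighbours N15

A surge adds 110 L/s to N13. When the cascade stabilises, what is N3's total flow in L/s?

60

Round 1 — N13 at 180 > 160. N13 seizes.
  N13 sheds 180 L/s to N22: 180 each.
    N22: 70+180 = 250 > 160
Round 2 — N22 seizes.
  N22 sheds 250 L/s: no online neighbours, lost.
No further seizures.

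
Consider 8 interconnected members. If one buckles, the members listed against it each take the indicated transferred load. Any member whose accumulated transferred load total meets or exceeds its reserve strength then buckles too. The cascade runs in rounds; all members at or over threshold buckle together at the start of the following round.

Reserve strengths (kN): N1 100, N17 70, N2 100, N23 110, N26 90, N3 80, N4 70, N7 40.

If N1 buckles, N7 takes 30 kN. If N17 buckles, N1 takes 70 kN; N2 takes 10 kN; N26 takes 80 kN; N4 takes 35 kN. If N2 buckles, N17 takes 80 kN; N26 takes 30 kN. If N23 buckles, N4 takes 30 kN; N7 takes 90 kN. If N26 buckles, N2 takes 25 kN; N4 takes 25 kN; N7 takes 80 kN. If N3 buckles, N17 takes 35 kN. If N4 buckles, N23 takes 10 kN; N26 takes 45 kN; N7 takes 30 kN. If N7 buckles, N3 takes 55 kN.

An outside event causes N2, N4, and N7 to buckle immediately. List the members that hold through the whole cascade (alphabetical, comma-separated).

Round 1 — N2, N4, N7 buckle (initial).
  N17: +80 → 80 ≥ 70
  N23: +10 → 10 < 110
  N26: +30+45 → 75 < 90
  N3: +55 → 55 < 80
Round 2 — N17 buckles.
  N1: +70 → 70 < 100
  N26: +80 → 155 ≥ 90
Round 3 — N26 buckles.
No further bucklings.

N1, N23, N3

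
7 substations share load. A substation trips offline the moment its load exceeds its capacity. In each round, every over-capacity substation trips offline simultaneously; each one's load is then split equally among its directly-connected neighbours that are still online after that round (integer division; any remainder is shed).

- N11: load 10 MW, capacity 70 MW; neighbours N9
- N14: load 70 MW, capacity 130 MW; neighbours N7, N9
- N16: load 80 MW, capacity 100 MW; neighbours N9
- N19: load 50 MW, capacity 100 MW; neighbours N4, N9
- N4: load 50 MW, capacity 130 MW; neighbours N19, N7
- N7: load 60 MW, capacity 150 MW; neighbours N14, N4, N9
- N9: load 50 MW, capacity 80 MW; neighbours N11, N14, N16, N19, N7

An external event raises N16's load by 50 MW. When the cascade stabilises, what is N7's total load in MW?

Round 1 — N16 at 130 > 100. N16 trips offline.
  N16 sheds 130 MW to N9: 130 each.
    N9: 50+130 = 180 > 80
Round 2 — N9 trips offline.
  N9 sheds 180 MW to N11, N14, N19, N7: 45 each.
    N11: 10+45 = 55 ≤ 70
    N14: 70+45 = 115 ≤ 130
    N19: 50+45 = 95 ≤ 100
    N7: 60+45 = 105 ≤ 150
No further trips.

105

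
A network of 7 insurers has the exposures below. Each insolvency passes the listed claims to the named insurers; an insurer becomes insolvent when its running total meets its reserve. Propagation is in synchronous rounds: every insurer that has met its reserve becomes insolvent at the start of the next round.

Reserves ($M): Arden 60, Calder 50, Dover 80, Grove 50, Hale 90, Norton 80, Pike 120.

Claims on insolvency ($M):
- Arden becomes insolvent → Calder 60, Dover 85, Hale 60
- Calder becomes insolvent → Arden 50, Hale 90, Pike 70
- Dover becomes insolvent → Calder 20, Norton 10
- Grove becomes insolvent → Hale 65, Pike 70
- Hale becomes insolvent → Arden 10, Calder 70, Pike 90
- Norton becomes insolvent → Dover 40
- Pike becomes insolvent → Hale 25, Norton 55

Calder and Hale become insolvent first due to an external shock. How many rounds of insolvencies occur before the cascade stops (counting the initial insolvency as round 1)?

3

Round 1 — Calder, Hale become insolvent (initial).
  Arden: +50+10 → 60 ≥ 60
  Pike: +70+90 → 160 ≥ 120
Round 2 — Arden, Pike become insolvent.
  Dover: +85 → 85 ≥ 80
  Norton: +55 → 55 < 80
Round 3 — Dover becomes insolvent.
  Norton: +10 → 65 < 80
No further insolvencies.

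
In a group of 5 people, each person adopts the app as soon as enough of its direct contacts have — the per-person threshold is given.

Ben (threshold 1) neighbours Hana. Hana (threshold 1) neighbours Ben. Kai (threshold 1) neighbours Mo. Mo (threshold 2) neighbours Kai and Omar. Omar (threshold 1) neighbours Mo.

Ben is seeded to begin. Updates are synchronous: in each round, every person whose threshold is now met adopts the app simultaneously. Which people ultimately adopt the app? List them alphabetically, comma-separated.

Ben, Hana

Round 1 — Ben adopts the app (initial).
Round 2 — checking thresholds:
  Hana: 1 of 1 neighbours ≥ 1, adopts the app.
Round 3 — no new adoptions; cascade stops.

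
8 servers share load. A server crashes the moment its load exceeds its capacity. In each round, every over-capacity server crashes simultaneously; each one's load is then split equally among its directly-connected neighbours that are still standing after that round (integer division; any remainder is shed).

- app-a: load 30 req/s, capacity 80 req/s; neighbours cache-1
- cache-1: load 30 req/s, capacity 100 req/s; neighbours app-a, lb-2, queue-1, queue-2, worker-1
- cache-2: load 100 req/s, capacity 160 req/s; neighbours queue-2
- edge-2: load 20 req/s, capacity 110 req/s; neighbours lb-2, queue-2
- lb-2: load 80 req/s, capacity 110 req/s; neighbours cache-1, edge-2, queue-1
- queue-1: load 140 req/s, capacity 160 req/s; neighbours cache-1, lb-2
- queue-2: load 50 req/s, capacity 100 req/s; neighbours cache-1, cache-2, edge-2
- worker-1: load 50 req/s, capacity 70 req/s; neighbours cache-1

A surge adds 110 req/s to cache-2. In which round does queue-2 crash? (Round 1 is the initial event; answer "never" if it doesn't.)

Round 1 — cache-2 at 210 > 160. cache-2 crashes.
  cache-2 sheds 210 req/s to queue-2: 210 each.
    queue-2: 50+210 = 260 > 100
Round 2 — queue-2 crashes.
  queue-2 sheds 260 req/s to cache-1, edge-2: 130 each.
    cache-1: 30+130 = 160 > 100
    edge-2: 20+130 = 150 > 110
Round 3 — cache-1, edge-2 crash.
  cache-1 sheds 160 req/s to app-a, lb-2, queue-1, worker-1: 40 each.
    app-a: 30+40 = 70 ≤ 80
    lb-2: 80+40 = 120 > 110
    queue-1: 140+40 = 180 > 160
    worker-1: 50+40 = 90 > 70
  edge-2 sheds 150 req/s to lb-2: 150 each.
    lb-2: 120+150 = 270 > 110
Round 4 — lb-2, queue-1, worker-1 crash.
  lb-2 sheds 270 req/s: no online neighbours, lost.
  queue-1 sheds 180 req/s: no online neighbours, lost.
  worker-1 sheds 90 req/s: no online neighbours, lost.
No further crashes.

2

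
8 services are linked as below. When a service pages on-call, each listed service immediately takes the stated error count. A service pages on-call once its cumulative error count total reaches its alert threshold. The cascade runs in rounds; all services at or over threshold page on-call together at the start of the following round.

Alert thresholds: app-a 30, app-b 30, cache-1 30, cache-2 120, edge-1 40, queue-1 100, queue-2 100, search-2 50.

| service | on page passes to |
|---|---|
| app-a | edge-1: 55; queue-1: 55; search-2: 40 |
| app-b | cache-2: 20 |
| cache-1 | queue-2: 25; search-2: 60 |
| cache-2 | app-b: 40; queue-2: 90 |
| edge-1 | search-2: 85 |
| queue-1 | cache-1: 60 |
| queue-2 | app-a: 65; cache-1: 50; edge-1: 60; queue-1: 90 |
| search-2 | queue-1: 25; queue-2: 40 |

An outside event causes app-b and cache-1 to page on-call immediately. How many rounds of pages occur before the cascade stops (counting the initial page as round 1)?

2

Round 1 — app-b, cache-1 page on-call (initial).
  cache-2: +20 → 20 < 120
  queue-2: +25 → 25 < 100
  search-2: +60 → 60 ≥ 50
Round 2 — search-2 pages on-call.
  queue-1: +25 → 25 < 100
  queue-2: +40 → 65 < 100
No further pages.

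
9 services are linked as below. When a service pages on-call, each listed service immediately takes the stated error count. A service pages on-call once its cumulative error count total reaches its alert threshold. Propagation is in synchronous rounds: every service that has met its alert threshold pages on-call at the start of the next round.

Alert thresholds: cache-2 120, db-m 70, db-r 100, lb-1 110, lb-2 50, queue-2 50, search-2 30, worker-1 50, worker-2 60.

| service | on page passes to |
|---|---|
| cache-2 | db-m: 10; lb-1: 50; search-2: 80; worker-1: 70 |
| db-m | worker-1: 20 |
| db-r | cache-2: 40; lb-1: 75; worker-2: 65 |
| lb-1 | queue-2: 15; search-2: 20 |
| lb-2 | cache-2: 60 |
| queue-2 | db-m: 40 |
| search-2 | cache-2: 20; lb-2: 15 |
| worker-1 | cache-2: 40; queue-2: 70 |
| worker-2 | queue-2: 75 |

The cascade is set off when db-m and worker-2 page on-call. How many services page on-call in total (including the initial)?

3

Round 1 — db-m, worker-2 page on-call (initial).
  queue-2: +75 → 75 ≥ 50
  worker-1: +20 → 20 < 50
Round 2 — queue-2 pages on-call.
No further pages.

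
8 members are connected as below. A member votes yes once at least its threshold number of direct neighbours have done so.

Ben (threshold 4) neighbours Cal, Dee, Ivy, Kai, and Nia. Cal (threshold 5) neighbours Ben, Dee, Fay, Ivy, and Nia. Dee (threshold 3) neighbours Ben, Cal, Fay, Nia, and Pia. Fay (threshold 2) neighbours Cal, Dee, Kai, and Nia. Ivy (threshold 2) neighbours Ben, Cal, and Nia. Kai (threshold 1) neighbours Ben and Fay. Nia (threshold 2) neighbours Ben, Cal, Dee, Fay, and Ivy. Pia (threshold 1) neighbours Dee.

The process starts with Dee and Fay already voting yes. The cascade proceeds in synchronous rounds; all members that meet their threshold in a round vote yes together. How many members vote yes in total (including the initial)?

Round 1 — Dee, Fay vote yes (initial).
Round 2 — checking thresholds:
  Ben: 1 of 5 neighbours < 4, not yet.
  Cal: 2 of 5 neighbours < 5, not yet.
  Kai: 1 of 2 neighbours ≥ 1, votes yes.
  Nia: 2 of 5 neighbours ≥ 2, votes yes.
  Pia: 1 of 1 neighbours ≥ 1, votes yes.
Round 3 — no new yes votes; cascade stops.

5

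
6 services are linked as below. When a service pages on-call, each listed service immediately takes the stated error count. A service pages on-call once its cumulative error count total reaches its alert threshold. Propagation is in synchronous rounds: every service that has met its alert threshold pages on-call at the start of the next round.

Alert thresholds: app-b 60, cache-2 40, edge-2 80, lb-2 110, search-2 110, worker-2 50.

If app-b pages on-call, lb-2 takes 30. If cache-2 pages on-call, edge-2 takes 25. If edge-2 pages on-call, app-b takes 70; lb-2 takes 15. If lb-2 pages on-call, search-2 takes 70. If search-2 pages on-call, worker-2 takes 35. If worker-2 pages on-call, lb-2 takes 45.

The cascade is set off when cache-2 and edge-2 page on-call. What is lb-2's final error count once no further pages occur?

Round 1 — cache-2, edge-2 page on-call (initial).
  app-b: +70 → 70 ≥ 60
  lb-2: +15 → 15 < 110
Round 2 — app-b pages on-call.
  lb-2: +30 → 45 < 110
No further pages.

45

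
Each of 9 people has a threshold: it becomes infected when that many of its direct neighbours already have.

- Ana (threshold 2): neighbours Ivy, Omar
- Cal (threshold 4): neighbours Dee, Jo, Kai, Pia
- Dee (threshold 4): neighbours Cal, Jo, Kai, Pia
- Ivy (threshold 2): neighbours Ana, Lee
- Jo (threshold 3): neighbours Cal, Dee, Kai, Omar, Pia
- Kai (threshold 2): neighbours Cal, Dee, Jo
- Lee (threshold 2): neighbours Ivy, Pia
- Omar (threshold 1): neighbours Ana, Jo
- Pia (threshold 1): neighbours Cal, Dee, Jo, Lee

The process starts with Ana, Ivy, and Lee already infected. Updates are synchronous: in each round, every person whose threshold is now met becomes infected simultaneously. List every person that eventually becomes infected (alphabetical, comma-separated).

Ana, Ivy, Lee, Omar, Pia

Round 1 — Ana, Ivy, Lee become infected (initial).
Round 2 — checking thresholds:
  Omar: 1 of 2 neighbours ≥ 1, becomes infected.
  Pia: 1 of 4 neighbours ≥ 1, becomes infected.
Round 3 — no new infections; cascade stops.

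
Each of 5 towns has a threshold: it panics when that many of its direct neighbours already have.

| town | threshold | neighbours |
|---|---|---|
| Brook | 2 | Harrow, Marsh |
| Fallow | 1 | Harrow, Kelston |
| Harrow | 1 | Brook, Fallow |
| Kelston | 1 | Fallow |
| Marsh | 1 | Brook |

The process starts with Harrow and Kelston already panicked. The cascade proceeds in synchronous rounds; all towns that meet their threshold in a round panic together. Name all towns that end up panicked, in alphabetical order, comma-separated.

Round 1 — Harrow, Kelston panic (initial).
Round 2 — checking thresholds:
  Brook: 1 of 2 neighbours < 2, holds.
  Fallow: 2 of 2 neighbours ≥ 1, panics.
Round 3 — no new panics; cascade stops.

Fallow, Harrow, Kelston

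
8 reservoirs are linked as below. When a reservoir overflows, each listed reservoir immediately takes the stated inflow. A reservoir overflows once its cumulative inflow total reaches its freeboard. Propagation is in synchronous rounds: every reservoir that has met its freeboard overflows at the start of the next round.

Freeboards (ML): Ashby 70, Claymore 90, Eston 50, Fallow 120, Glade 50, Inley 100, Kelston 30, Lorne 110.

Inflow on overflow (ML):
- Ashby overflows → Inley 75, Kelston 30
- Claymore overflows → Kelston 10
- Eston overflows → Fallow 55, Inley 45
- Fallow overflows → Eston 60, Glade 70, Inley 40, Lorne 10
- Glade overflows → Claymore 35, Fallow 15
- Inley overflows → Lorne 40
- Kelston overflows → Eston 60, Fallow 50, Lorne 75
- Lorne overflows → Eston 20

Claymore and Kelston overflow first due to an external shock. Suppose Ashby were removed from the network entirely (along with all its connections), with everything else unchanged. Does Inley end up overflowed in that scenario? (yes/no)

no

With Ashby removed:
Round 1 — Claymore, Kelston overflow (initial).
  Eston: +60 → 60 ≥ 50
  Fallow: +50 → 50 < 120
  Lorne: +75 → 75 < 110
Round 2 — Eston overflows.
  Fallow: +55 → 105 < 120
  Inley: +45 → 45 < 100
No further overflows.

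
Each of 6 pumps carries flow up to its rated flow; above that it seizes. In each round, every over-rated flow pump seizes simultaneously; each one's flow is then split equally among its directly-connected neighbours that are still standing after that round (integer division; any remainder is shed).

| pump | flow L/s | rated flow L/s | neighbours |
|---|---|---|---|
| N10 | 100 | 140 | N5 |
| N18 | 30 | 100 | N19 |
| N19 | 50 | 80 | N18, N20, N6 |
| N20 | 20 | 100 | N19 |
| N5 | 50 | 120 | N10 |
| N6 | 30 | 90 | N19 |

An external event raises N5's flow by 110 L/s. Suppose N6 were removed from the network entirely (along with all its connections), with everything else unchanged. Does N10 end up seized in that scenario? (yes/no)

yes

With N6 removed:
Round 1 — N5 at 160 > 120. N5 seizes.
  N5 sheds 160 L/s to N10: 160 each.
    N10: 100+160 = 260 > 140
Round 2 — N10 seizes.
  N10 sheds 260 L/s: no online neighbours, lost.
No further seizures.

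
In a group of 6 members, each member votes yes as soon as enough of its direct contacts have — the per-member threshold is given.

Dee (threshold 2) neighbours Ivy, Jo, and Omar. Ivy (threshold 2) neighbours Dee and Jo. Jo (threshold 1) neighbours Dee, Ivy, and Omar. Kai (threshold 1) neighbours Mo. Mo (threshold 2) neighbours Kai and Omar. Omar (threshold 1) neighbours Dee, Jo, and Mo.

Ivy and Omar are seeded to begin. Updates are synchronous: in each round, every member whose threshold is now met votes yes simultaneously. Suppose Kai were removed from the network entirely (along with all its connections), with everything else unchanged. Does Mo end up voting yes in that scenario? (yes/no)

With Kai removed:
Round 1 — Ivy, Omar vote yes (initial).
Round 2 — checking thresholds:
  Dee: 2 of 3 neighbours ≥ 2, votes yes.
  Jo: 2 of 3 neighbours ≥ 1, votes yes.
  Mo: 1 of 1 neighbours < 2, holds.
Round 3 — no new yes votes; cascade stops.

no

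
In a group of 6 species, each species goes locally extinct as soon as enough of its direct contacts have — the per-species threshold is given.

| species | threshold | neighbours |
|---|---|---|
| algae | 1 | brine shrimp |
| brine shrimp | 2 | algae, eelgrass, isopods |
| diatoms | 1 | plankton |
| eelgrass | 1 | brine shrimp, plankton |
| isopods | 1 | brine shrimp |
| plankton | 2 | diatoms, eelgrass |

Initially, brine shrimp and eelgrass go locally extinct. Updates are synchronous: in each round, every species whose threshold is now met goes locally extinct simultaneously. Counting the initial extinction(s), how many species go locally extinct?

Round 1 — brine shrimp, eelgrass go locally extinct (initial).
Round 2 — checking thresholds:
  algae: 1 of 1 neighbours ≥ 1, goes locally extinct.
  isopods: 1 of 1 neighbours ≥ 1, goes locally extinct.
  plankton: 1 of 2 neighbours < 2, not yet.
Round 3 — no new extinctions; cascade stops.

4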